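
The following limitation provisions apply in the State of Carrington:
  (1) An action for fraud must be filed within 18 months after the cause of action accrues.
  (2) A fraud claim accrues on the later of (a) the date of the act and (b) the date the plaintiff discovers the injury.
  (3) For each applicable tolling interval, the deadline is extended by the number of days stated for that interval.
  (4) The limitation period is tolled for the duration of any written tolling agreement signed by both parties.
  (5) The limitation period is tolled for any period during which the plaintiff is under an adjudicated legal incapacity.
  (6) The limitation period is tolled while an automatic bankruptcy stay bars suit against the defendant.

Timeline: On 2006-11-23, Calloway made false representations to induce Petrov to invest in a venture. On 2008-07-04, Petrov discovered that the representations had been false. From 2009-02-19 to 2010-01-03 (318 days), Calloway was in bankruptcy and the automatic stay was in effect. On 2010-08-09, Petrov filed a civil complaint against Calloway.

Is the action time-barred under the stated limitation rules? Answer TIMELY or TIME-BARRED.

TIMELY

Taking the later of the act (2006-11-23) and discovery (2008-07-04), the claim accrued on 2008-07-04.
The untolled deadline — 18 months after 2008-07-04 — is 2010-01-04.
The period was tolled for 318 days by the automatic bankruptcy stay (2009-02-19 to 2010-01-03), pushing the deadline to 2010-11-18.
Filing on 2010-08-09 beat the 2010-11-18 deadline — the action is timely.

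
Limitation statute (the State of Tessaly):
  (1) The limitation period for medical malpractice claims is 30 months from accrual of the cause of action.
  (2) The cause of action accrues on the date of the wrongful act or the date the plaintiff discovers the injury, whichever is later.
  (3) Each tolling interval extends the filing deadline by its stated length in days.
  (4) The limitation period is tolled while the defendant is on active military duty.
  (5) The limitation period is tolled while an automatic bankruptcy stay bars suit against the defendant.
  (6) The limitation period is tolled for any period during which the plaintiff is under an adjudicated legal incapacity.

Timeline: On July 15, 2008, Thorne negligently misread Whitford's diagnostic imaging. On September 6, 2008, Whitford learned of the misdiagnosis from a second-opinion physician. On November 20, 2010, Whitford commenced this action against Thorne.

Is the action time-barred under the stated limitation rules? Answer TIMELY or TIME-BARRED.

TIMELY

Taking the later of the act (July 15, 2008) and discovery (September 6, 2008), the claim accrued on September 6, 2008.
30 months from September 6, 2008 is March 6, 2011.
Whitford filed on November 20, 2010, before the March 6, 2011 deadline, so the action is timely.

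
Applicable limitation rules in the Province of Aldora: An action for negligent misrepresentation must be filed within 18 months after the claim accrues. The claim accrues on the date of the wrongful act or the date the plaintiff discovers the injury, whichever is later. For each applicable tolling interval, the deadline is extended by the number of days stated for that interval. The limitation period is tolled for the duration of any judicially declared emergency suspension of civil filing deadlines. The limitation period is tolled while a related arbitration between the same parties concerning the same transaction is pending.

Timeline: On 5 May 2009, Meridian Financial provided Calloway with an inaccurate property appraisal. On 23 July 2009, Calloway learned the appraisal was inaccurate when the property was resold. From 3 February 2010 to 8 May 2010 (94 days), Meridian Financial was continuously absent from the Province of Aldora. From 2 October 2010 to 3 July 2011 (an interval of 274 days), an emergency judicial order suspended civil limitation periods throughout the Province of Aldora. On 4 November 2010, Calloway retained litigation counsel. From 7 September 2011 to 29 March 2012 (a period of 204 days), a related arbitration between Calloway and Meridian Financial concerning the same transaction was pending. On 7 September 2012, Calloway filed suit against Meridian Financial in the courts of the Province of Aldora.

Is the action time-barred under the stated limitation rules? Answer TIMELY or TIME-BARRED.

The claim accrued on 23 July 2009 — the later of the 5 May 2009 act and the 23 July 2009 discovery.
18 months from 23 July 2009 is 23 January 2011.
The period was tolled for 274 days by the emergency suspension of filing deadlines (2 October 2010 to 3 July 2011), pushing the deadline to 24 October 2011.
Because the pending related arbitration ran from 7 September 2011 to 29 March 2012, the deadline is extended by 204 days to 15 May 2012.
Although the defendant's absence ran from 3 February 2010 to 8 May 2010, the stated rules do not make that a tolling event, so it is disregarded.
None of the other events listed affects the running of the period under the stated rules.
The 7 September 2012 filing falls after the 15 May 2012 deadline; the claim is time-barred.

TIME-BARRED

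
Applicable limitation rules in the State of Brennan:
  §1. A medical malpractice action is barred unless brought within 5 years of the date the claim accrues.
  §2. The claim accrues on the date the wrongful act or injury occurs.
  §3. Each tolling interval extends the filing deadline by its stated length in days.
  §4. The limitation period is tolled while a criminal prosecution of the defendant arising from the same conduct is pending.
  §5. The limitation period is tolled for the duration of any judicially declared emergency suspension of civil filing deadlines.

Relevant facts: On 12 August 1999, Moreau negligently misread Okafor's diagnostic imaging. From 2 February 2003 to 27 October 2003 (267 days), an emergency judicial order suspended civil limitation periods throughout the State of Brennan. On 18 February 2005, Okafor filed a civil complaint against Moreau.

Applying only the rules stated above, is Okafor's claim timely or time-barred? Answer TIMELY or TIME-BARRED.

TIMELY

The claim accrued on 12 August 1999, the date of the act.
The untolled deadline — 5 years after 12 August 1999 — is 12 August 2004.
Because the emergency suspension of filing deadlines ran from 2 February 2003 to 27 October 2003, the deadline is extended by 267 days to 6 May 2005.
The 18 February 2005 filing precedes the 6 May 2005 deadline; the claim is timely.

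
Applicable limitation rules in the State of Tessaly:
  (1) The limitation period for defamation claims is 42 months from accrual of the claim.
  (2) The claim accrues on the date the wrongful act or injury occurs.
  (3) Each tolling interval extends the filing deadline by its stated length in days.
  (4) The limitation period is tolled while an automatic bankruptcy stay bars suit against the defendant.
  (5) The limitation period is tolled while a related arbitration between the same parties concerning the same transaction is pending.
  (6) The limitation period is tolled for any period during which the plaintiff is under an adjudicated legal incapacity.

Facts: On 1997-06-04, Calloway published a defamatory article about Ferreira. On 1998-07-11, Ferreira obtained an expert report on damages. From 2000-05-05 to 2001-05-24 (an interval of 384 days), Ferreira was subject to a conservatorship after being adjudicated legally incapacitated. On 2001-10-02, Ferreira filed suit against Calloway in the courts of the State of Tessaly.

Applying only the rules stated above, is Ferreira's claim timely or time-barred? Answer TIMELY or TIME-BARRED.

The limitation period began to run on 1997-06-04.
The untolled deadline — 42 months after 1997-06-04 — is 2000-12-04.
Because the plaintiff's legal incapacity ran from 2000-05-05 to 2001-05-24, the deadline is extended by 384 days to 2001-12-23.
The other events in the timeline have no effect on the limitation period under the stated rules.
Filing on 2001-10-02 beat the 2001-12-23 deadline — the action is timely.

TIMELY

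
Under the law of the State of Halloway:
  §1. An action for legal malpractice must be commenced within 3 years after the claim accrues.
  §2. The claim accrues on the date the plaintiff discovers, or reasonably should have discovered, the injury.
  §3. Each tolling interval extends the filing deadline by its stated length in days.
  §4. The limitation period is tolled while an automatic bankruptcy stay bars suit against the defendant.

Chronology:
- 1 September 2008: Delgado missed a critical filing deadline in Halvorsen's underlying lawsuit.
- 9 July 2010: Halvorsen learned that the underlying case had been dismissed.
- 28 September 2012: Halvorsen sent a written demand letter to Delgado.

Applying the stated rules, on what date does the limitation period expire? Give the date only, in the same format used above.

9 July 2013

The claim did not accrue until Halvorsen discovered the injury on 9 July 2010; the 1 September 2008 act date does not start the clock under the stated rule.
3 years from 9 July 2010 is 9 July 2013.
Nothing else in the chronology tolls or restarts the period.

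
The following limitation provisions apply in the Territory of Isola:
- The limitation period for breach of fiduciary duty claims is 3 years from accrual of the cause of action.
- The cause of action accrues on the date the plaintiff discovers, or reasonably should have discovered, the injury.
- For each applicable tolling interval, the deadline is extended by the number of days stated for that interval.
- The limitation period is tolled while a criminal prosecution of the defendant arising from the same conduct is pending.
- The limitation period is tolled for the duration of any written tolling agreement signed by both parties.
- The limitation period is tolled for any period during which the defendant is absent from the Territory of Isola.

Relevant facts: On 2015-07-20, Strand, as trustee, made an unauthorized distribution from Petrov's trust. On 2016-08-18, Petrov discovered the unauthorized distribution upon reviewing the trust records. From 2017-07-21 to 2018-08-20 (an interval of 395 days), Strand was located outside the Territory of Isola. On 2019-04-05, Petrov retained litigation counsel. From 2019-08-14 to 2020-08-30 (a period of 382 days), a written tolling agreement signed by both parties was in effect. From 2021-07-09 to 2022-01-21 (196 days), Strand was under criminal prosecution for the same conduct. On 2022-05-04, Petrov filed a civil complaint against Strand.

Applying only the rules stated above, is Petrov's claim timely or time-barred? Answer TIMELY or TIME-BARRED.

Under the discovery rule, the claim accrued on 2016-08-18, when Petrov discovered the injury — not on the 2015-07-20 date of the underlying act.
3 years from 2016-08-18 is 2019-08-18.
The defendant's absence from the jurisdiction from 2017-07-21 to 2018-08-20 tolled the period for 395 days, extending the deadline to 2020-09-16.
The period was tolled for 382 days by the written tolling agreement (2019-08-14 to 2020-08-30), pushing the deadline to 2021-10-03.
The pending criminal prosecution from 2021-07-09 to 2022-01-21 tolled the period for 196 days, extending the deadline to 2022-04-17.
None of the other events listed affects the running of the period under the stated rules.
Petrov filed on 2022-05-04, after the 2022-04-17 deadline, so the action is time-barred.

TIME-BARRED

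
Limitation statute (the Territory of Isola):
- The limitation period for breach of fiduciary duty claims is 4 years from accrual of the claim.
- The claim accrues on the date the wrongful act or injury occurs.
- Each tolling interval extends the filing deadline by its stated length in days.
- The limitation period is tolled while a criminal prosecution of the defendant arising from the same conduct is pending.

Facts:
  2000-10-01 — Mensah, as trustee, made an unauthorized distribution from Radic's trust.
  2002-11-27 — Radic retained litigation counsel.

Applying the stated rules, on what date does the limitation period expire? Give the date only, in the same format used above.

2004-10-01

The claim accrued on 2000-10-01, when the wrongful act occurred.
The untolled deadline — 4 years after 2000-10-01 — is 2004-10-01.
The other events in the timeline have no effect on the limitation period under the stated rules.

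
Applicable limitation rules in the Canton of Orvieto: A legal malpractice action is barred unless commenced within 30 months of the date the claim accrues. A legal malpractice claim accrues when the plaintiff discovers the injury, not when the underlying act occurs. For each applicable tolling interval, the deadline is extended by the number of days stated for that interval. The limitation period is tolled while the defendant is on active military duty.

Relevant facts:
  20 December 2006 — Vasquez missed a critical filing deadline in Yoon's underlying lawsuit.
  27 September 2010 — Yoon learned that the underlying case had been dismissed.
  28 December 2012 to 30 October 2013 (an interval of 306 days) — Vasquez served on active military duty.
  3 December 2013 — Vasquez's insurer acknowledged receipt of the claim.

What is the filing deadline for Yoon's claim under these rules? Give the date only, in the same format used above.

27 January 2014

Accrual is tied to discovery, so the period began on 27 September 2010 rather than on 20 December 2006 when the act occurred.
The untolled deadline — 30 months after 27 September 2010 — is 27 March 2013.
The defendant's active military service from 28 December 2012 to 30 October 2013 tolled the period for 306 days, extending the deadline to 27 January 2014.
The other events in the timeline have no effect on the limitation period under the stated rules.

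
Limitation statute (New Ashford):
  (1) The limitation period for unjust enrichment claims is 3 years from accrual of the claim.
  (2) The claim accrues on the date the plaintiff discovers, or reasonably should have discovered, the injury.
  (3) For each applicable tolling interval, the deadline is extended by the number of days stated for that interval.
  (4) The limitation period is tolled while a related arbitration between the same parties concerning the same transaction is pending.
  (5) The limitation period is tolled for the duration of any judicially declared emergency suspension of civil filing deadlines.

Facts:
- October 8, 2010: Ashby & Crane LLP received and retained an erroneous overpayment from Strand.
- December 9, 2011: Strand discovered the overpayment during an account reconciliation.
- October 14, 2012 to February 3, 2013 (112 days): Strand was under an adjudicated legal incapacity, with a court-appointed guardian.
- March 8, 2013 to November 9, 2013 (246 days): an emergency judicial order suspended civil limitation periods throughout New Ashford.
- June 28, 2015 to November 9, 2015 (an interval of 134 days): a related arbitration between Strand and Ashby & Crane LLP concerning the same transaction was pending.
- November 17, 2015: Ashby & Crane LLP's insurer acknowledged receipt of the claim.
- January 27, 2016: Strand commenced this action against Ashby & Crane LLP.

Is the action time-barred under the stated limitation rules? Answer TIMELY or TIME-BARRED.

TIME-BARRED

The claim did not accrue until Strand discovered the injury on December 9, 2011; the October 8, 2010 act date does not start the clock under the stated rule.
3 years from December 9, 2011 is December 9, 2014.
The period was tolled for 246 days by the emergency suspension of filing deadlines (March 8, 2013 to November 9, 2013), pushing the deadline to August 12, 2015.
The period was tolled for 134 days by the pending related arbitration (June 28, 2015 to November 9, 2015), pushing the deadline to December 24, 2015.
Although the plaintiff's incapacity ran from October 14, 2012 to February 3, 2013, the stated rules do not make that a tolling event, so it is disregarded.
The other events in the timeline have no effect on the limitation period under the stated rules.
The January 27, 2016 filing falls after the December 24, 2015 deadline; the claim is time-barred.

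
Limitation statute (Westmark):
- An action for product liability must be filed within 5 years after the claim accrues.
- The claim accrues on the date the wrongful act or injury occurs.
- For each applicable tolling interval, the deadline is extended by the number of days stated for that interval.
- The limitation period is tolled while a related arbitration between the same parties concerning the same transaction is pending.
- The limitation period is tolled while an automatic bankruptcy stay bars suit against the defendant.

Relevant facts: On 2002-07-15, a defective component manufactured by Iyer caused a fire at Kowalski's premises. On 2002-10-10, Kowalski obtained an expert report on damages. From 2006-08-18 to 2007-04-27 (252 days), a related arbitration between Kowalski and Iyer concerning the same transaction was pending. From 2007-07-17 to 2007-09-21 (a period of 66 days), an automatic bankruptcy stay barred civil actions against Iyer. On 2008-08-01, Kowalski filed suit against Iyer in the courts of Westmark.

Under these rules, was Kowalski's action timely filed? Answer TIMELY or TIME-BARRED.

TIME-BARRED

The limitation period began to run on 2002-07-15.
Adding the 5 years base period to 2002-07-15 gives a deadline of 2007-07-15, before any tolling.
The pending related arbitration from 2006-08-18 to 2007-04-27 tolled the period for 252 days, extending the deadline to 2008-03-23.
The period was tolled for 66 days by the automatic bankruptcy stay (2007-07-17 to 2007-09-21), pushing the deadline to 2008-05-28.
The other events in the timeline have no effect on the limitation period under the stated rules.
The 2008-08-01 filing falls after the 2008-05-28 deadline; the claim is time-barred.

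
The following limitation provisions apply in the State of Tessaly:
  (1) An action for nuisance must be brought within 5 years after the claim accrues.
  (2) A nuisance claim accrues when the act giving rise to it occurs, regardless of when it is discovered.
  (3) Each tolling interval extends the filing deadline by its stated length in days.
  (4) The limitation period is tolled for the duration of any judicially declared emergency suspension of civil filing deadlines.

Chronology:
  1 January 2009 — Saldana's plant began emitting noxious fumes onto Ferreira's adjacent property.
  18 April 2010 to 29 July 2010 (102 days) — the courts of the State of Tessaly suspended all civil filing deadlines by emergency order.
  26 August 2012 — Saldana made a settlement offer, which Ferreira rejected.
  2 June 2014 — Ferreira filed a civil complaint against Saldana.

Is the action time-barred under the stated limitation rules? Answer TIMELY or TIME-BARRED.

TIME-BARRED

The claim accrued on 1 January 2009, when the wrongful act occurred.
The untolled deadline — 5 years after 1 January 2009 — is 1 January 2014.
The emergency suspension of filing deadlines from 18 April 2010 to 29 July 2010 tolled the period for 102 days, extending the deadline to 13 April 2014.
Nothing else in the chronology tolls or restarts the period.
Filing on 2 June 2014 missed the 13 April 2014 deadline — the action is time-barred.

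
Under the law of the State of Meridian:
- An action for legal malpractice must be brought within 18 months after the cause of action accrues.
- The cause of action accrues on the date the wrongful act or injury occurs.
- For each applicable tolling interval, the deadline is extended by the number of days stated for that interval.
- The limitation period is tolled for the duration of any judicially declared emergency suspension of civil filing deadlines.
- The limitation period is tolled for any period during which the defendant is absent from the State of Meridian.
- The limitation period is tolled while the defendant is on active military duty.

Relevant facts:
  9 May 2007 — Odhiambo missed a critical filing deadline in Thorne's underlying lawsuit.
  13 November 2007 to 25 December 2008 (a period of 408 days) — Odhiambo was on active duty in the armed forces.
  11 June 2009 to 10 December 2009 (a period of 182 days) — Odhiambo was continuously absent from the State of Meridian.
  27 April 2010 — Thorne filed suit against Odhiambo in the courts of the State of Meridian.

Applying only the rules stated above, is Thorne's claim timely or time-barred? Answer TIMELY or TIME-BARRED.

TIMELY

The claim accrued on 9 May 2007, when the wrongful act occurred.
18 months from 9 May 2007 is 9 November 2008.
Because the defendant's active military service ran from 13 November 2007 to 25 December 2008, the deadline is extended by 408 days to 22 December 2009.
Because the defendant's absence from the jurisdiction ran from 11 June 2009 to 10 December 2009, the deadline is extended by 182 days to 22 June 2010.
The 27 April 2010 filing precedes the 22 June 2010 deadline; the claim is timely.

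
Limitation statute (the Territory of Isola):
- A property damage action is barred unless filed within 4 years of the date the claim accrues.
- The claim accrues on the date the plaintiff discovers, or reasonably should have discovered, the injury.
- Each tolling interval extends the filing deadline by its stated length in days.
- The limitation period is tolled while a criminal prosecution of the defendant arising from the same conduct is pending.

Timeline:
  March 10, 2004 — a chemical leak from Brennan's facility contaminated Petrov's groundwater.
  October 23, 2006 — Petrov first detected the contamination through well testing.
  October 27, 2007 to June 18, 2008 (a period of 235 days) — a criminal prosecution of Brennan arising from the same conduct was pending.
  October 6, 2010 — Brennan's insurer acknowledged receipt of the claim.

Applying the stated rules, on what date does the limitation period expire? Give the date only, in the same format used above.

Under the discovery rule, the claim accrued on October 23, 2006, when Petrov discovered the injury — not on the March 10, 2004 date of the underlying act.
The untolled deadline — 4 years after October 23, 2006 — is October 23, 2010.
Because the pending criminal prosecution ran from October 27, 2007 to June 18, 2008, the deadline is extended by 235 days to June 15, 2011.
The other events in the timeline have no effect on the limitation period under the stated rules.

June 15, 2011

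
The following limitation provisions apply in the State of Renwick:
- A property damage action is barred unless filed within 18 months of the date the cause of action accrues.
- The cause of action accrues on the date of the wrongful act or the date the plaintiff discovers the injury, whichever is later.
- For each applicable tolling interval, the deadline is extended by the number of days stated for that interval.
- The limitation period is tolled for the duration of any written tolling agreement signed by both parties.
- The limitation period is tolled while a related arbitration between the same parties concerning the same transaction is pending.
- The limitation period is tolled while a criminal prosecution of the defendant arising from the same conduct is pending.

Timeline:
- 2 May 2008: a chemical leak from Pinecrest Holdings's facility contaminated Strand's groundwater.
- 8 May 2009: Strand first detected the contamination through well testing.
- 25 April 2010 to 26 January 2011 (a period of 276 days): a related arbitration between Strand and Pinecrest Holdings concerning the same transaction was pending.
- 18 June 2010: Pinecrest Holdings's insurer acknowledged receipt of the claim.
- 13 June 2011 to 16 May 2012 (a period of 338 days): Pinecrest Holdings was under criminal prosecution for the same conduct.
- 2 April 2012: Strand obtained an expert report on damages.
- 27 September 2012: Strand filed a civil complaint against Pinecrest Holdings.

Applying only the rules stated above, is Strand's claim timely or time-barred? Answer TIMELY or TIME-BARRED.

The claim accrued on 8 May 2009 — the later of the 2 May 2008 act and the 8 May 2009 discovery.
Adding the 18 months base period to 8 May 2009 gives a deadline of 8 November 2010, before any tolling.
Because the pending related arbitration ran from 25 April 2010 to 26 January 2011, the deadline is extended by 276 days to 11 August 2011.
The pending criminal prosecution from 13 June 2011 to 16 May 2012 tolled the period for 338 days, extending the deadline to 14 July 2012.
None of the other events listed affects the running of the period under the stated rules.
Filing on 27 September 2012 missed the 14 July 2012 deadline — the action is time-barred.

TIME-BARRED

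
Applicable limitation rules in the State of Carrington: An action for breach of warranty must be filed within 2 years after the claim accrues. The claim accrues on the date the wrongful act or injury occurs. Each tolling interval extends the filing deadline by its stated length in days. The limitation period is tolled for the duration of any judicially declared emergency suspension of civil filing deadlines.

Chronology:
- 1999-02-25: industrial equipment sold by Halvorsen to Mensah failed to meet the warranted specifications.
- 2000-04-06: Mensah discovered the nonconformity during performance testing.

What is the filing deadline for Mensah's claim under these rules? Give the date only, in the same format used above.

2001-02-25

Because the rule ties accrual to occurrence, the claim accrued on 1999-02-25, not on the 2000-04-06 discovery date.
The untolled deadline — 2 years after 1999-02-25 — is 2001-02-25.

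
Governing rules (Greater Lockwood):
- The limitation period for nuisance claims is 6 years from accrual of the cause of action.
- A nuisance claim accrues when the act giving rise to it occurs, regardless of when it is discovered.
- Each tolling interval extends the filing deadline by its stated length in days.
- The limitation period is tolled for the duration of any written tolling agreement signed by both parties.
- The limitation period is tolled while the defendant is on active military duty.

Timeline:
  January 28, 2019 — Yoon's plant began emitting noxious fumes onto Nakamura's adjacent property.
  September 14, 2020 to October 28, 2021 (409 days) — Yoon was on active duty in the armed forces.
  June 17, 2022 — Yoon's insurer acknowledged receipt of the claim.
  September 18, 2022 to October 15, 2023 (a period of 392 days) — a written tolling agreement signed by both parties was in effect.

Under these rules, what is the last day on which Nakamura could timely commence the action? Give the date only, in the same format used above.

April 9, 2027

The cause of action accrued on January 28, 2019, the date of the act.
The untolled deadline — 6 years after January 28, 2019 — is January 28, 2025.
The defendant's active military service from September 14, 2020 to October 28, 2021 tolled the period for 409 days, extending the deadline to March 13, 2026.
Because the written tolling agreement ran from September 18, 2022 to October 15, 2023, the deadline is extended by 392 days to April 9, 2027.
Nothing else in the chronology tolls or restarts the period.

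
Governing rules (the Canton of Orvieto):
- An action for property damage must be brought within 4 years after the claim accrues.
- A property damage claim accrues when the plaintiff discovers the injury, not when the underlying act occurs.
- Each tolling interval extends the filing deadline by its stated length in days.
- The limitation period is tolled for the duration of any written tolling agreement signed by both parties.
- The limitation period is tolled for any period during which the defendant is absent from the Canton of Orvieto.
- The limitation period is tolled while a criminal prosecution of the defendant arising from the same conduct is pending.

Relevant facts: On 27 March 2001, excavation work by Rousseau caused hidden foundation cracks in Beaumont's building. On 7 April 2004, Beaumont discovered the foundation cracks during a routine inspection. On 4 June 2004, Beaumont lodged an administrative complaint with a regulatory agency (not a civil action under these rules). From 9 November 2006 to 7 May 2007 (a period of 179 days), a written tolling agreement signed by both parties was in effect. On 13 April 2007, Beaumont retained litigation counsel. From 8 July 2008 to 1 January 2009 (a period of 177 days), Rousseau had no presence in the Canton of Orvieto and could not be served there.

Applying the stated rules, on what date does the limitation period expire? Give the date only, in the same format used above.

The claim did not accrue until Beaumont discovered the injury on 7 April 2004; the 27 March 2001 act date does not start the clock under the stated rule.
Adding the 4 years base period to 7 April 2004 gives a deadline of 7 April 2008, before any tolling.
Because the written tolling agreement ran from 9 November 2006 to 7 May 2007, the deadline is extended by 179 days to 3 October 2008.
The period was tolled for 177 days by the defendant's absence from the jurisdiction (8 July 2008 to 1 January 2009), pushing the deadline to 29 March 2009.
The other events in the timeline have no effect on the limitation period under the stated rules.

29 March 2009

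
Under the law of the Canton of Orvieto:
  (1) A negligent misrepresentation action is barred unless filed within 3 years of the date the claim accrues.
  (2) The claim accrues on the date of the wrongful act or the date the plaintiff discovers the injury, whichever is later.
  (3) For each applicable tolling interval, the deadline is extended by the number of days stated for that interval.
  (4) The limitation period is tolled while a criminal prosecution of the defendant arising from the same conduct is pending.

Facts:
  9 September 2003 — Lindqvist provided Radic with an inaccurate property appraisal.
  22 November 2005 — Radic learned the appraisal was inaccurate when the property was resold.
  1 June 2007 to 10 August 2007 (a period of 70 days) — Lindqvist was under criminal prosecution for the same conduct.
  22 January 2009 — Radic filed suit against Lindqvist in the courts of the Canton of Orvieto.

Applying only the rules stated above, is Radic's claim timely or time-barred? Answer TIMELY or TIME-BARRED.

The claim accrued on 22 November 2005 — the later of the 9 September 2003 act and the 22 November 2005 discovery.
3 years from 22 November 2005 is 22 November 2008.
The pending criminal prosecution from 1 June 2007 to 10 August 2007 tolled the period for 70 days, extending the deadline to 31 January 2009.
The 22 January 2009 filing precedes the 31 January 2009 deadline; the claim is timely.

TIMELY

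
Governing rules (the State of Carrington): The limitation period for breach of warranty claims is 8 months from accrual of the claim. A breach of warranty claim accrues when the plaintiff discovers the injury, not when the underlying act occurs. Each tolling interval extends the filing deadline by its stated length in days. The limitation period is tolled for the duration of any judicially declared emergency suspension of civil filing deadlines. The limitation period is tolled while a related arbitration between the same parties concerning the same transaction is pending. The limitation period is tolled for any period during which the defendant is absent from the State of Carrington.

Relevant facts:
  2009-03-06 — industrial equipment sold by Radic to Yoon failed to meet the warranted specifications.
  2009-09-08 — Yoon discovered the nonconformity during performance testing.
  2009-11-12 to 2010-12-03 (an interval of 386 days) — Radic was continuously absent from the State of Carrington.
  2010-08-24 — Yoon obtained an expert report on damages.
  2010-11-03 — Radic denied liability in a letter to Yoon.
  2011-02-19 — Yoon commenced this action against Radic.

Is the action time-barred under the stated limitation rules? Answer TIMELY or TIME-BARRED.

Under the discovery rule, the claim accrued on 2009-09-08, when Yoon discovered the injury — not on the 2009-03-06 date of the underlying act.
8 months from 2009-09-08 is 2010-05-08.
The defendant's absence from the jurisdiction from 2009-11-12 to 2010-12-03 tolled the period for 386 days, extending the deadline to 2011-05-29.
Nothing else in the chronology tolls or restarts the period.
Filing on 2011-02-19 beat the 2011-05-29 deadline — the action is timely.

TIMELY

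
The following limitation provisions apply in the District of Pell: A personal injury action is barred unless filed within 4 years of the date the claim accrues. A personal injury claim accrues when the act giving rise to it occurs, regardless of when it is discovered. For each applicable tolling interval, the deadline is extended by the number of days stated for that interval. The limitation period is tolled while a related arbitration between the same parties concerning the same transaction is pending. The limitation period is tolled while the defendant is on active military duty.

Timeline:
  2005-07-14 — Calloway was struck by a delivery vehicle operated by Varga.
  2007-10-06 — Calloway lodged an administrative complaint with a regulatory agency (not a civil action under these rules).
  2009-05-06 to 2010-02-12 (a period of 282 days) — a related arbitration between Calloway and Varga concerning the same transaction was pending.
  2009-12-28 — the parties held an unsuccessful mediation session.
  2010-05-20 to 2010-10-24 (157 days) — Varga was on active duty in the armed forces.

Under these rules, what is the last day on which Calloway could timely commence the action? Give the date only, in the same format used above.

2010-04-22

The claim accrued on 2005-07-14, the date of the act.
4 years from 2005-07-14 is 2009-07-14.
The period was tolled for 282 days by the pending related arbitration (2009-05-06 to 2010-02-12), pushing the deadline to 2010-04-22.
The defendant's active military service from 2010-05-20 to 2010-10-24 began after the period had already run on 2010-04-22, so it has no tolling effect.
Nothing else in the chronology tolls or restarts the period.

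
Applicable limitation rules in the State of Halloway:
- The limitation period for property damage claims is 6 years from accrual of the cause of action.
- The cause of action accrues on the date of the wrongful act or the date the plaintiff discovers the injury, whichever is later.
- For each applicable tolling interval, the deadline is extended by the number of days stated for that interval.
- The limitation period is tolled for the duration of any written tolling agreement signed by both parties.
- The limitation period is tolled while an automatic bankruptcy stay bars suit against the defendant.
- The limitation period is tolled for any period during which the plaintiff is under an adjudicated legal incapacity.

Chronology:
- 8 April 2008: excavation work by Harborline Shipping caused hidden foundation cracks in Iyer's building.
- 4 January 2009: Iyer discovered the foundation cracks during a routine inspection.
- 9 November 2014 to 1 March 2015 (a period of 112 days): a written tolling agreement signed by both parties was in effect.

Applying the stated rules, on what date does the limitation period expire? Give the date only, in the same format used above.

26 April 2015

Because discovery on 4 January 2009 post-dates the 8 April 2008 act, accrual under the later-of rule falls on 4 January 2009.
Adding the 6 years base period to 4 January 2009 gives a deadline of 4 January 2015, before any tolling.
Because the written tolling agreement ran from 9 November 2014 to 1 March 2015, the deadline is extended by 112 days to 26 April 2015.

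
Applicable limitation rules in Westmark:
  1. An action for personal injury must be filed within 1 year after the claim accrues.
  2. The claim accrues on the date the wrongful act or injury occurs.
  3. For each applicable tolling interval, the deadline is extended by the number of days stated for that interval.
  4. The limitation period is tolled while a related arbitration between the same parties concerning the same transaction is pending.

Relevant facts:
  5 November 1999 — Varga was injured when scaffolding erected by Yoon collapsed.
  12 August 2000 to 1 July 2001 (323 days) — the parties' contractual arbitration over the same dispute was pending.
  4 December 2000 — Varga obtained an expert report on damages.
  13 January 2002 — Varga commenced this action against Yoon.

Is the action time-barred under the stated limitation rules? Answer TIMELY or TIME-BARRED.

The claim accrued on 5 November 1999, the date of the act.
The untolled deadline — 1 year after 5 November 1999 — is 5 November 2000.
The pending related arbitration from 12 August 2000 to 1 July 2001 tolled the period for 323 days, extending the deadline to 24 September 2001.
None of the other events listed affects the running of the period under the stated rules.
The 13 January 2002 filing falls after the 24 September 2001 deadline; the claim is time-barred.

TIME-BARRED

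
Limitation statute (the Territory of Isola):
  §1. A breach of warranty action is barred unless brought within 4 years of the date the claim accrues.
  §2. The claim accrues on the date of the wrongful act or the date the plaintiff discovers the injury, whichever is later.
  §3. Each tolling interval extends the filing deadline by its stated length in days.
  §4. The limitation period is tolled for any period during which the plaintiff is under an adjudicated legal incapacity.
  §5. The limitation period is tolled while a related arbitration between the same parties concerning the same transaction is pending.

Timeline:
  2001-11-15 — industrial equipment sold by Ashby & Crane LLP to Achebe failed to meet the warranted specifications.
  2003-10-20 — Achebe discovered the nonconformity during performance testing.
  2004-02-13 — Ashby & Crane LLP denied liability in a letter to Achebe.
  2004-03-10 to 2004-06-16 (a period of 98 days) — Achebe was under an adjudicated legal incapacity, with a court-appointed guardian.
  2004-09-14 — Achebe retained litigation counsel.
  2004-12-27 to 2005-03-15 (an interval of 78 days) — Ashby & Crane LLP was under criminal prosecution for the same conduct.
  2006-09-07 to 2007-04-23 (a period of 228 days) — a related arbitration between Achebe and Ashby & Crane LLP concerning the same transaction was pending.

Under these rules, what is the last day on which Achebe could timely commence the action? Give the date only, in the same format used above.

Because discovery on 2003-10-20 post-dates the 2001-11-15 act, accrual under the later-of rule falls on 2003-10-20.
Adding the 4 years base period to 2003-10-20 gives a deadline of 2007-10-20, before any tolling.
The period was tolled for 98 days by the plaintiff's legal incapacity (2004-03-10 to 2004-06-16), pushing the deadline to 2008-01-26.
Because the pending related arbitration ran from 2006-09-07 to 2007-04-23, the deadline is extended by 228 days to 2008-09-10.
Although a criminal prosecution ran from 2004-12-27 to 2005-03-15, the stated rules do not make that a tolling event, so it is disregarded.
Nothing else in the chronology tolls or restarts the period.

2008-09-10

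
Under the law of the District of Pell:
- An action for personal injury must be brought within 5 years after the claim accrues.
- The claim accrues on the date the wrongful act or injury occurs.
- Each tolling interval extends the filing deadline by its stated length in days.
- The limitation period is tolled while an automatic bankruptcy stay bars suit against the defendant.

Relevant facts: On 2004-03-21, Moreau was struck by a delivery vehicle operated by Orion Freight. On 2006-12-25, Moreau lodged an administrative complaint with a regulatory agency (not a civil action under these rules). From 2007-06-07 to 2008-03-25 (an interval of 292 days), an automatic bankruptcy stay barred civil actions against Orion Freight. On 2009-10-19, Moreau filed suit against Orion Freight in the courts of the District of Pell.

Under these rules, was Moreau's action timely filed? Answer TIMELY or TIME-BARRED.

The claim accrued on 2004-03-21, when the wrongful act occurred.
Adding the 5 years base period to 2004-03-21 gives a deadline of 2009-03-21, before any tolling.
The period was tolled for 292 days by the automatic bankruptcy stay (2007-06-07 to 2008-03-25), pushing the deadline to 2010-01-07.
Nothing else in the chronology tolls or restarts the period.
The 2009-10-19 filing precedes the 2010-01-07 deadline; the claim is timely.

TIMELY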